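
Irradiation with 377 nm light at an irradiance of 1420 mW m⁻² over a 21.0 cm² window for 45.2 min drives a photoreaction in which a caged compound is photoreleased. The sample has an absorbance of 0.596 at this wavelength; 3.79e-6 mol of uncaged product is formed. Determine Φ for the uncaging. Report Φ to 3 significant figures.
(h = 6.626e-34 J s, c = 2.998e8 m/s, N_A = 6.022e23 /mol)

Φ = 0.199

Photon energy at 377 nm: hc/λ = (6.626e-34)(2.998e8)/(377e-9) = 5.269e-19 J.
Energy delivered: (1420 mW m⁻²)(21.0e-4 m²)(2712 s) = 8.087 J.
Photons incident: 8.087 / 5.269e-19 = 1.535e19, i.e. 1.535e19/6.022e23 = 2.549e-5 mol.
Fraction absorbed: 1 − 10^(−0.596) = 0.7465.
Photons absorbed: 0.7465 × 2.549e-5 = 1.903e-5 mol.
Φ = 3.79e-6 mol / 1.903e-5 mol photons = 0.199.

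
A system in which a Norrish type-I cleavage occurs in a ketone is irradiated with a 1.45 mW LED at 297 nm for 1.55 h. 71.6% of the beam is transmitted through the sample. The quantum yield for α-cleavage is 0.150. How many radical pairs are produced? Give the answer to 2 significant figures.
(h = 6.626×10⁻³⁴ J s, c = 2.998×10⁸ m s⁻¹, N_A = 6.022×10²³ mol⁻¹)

Photon energy at 297 nm: hc/λ = (6.626×10⁻³⁴)(2.998×10⁸)/(297×10⁻⁹) = 6.688×10⁻¹⁹ J.
Energy delivered: (1.45 mW)(5580 s) = 8.091 J.
Photons incident: 8.091 / 6.688×10⁻¹⁹ = 1.210×10¹⁹, i.e. 1.210×10¹⁹/6.022×10²³ = 2.009×10⁻⁵ mol.
Fraction absorbed: 1 − 71.6/100 = 0.2840.
Photons absorbed: 0.2840 × 2.009×10⁻⁵ = 5.706×10⁻⁶ mol.
Product: Φ × n_abs = 0.150 × 5.706×10⁻⁶ = 8.559×10⁻⁷ mol.
As a count: 8.559×10⁻⁷ × 6.022×10²³ = 5.2×10¹⁷.

5.2×10¹⁷ radical pairs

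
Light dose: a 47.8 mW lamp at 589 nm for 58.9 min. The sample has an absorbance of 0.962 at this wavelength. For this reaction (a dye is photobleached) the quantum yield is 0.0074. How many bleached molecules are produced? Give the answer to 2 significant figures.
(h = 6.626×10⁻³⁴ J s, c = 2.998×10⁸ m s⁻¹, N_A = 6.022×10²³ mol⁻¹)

3.3×10¹⁸ bleached molecules

Photon energy at 589 nm: hc/λ = (6.626×10⁻³⁴)(2.998×10⁸)/(589×10⁻⁹) = 3.373×10⁻¹⁹ J.
Energy delivered: (47.8 mW)(3534 s) = 168.9 J.
Photons incident: 168.9 / 3.373×10⁻¹⁹ = 5.007×10²⁰, i.e. 5.007×10²⁰/6.022×10²³ = 8.315×10⁻⁴ mol.
Fraction absorbed: 1 − 10^(−0.962) = 0.8909.
Photons absorbed: 0.8909 × 8.315×10⁻⁴ = 7.408×10⁻⁴ mol.
Product: Φ × n_abs = 0.0074 × 7.408×10⁻⁴ = 5.482×10⁻⁶ mol.
As a count: 5.482×10⁻⁶ × 6.022×10²³ = 3.3×10¹⁸.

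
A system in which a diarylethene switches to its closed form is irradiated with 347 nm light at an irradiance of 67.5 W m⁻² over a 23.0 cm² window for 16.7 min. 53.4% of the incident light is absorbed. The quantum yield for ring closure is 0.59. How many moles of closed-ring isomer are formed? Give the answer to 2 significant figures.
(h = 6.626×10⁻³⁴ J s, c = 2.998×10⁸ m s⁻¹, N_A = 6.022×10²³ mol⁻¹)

Photon energy at 347 nm: hc/λ = (6.626×10⁻³⁴)(2.998×10⁸)/(347×10⁻⁹) = 5.725×10⁻¹⁹ J.
Energy delivered: (67.5 W m⁻²)(23.0×10⁻⁴ m²)(1002 s) = 155.6 J.
Photons incident: 155.6 / 5.725×10⁻¹⁹ = 2.718×10²⁰, i.e. 2.718×10²⁰/6.022×10²³ = 4.513×10⁻⁴ mol.
Photons absorbed: 0.534 × 4.513×10⁻⁴ = 2.410×10⁻⁴ mol.
Product: Φ × n_abs = 0.59 × 2.410×10⁻⁴ = 1.422×10⁻⁴ mol.

1.4×10⁻⁴ mol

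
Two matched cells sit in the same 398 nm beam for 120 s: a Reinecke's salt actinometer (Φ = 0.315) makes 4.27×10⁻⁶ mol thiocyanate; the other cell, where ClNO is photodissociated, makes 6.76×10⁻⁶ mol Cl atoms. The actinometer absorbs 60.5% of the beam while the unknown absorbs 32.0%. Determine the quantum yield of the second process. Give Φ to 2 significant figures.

Φ = 0.94

Photons absorbed by the actinometer: 4.27×10⁻⁶ / 0.315 = 1.356×10⁻⁵ mol.
Incident flux: 1.356×10⁻⁵ / 0.605 = 2.241×10⁻⁵ einstein.
Absorbed by unknown: 0.320 × 2.241×10⁻⁵ = 7.171×10⁻⁶ mol.
Φ(unknown) = 6.76×10⁻⁶ / 7.171×10⁻⁶ = 0.94.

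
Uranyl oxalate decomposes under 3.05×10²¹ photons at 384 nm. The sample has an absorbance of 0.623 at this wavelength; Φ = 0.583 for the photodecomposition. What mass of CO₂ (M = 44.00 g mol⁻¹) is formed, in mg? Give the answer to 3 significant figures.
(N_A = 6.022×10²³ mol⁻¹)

Moles of photons: 3.05×10²¹ / 6.022×10²³ = 0.005065 mol.
Fraction absorbed: 1 − 10^(−0.623) = 0.7618.
Photons absorbed: 0.7618 × 0.005065 = 0.003859 mol.
Product: Φ × n_abs = 0.583 × 0.003859 = 0.002250 mol.
Mass: 0.002250 × 44.00 = 0.09900 g = 99.0 mg.

99.0 mg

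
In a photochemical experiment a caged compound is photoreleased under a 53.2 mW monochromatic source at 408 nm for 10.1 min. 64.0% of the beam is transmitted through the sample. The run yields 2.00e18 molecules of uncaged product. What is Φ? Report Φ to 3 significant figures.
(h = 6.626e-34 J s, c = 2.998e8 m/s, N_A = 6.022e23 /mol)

Product: 2.00e18 / 6.022e23 = 3.321e-6 mol.
Photon energy at 408 nm: hc/λ = (6.626e-34)(2.998e8)/(408e-9) = 4.869e-19 J.
Energy delivered: (53.2 mW)(606 s) = 32.24 J.
Photons incident: 32.24 / 4.869e-19 = 6.621e19, i.e. 6.621e19/6.022e23 = 1.099e-4 mol.
Fraction absorbed: 1 − 64.0/100 = 0.3600.
Photons absorbed: 0.3600 × 1.099e-4 = 3.956e-5 mol.
Φ = 3.321e-6 mol / 3.956e-5 mol photons = 0.0839.

Φ = 0.0839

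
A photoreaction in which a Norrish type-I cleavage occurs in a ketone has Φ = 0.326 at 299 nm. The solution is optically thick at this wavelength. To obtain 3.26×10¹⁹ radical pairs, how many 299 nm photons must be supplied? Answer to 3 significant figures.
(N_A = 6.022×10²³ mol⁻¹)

1.00×10²⁰ photons

Product: 3.26×10¹⁹ / 6.022×10²³ = 5.413×10⁻⁵ mol.
Photons that must be absorbed: 5.413×10⁻⁵ / 0.326 = 1.660×10⁻⁴ mol.
Photon count: 1.660×10⁻⁴ × 6.022×10²³ = 1.00×10²⁰.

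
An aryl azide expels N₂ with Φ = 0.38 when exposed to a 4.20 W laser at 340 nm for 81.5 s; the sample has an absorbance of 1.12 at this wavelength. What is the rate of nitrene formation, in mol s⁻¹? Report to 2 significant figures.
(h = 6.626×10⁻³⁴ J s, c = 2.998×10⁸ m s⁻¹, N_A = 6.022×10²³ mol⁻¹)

Photon energy at 340 nm: hc/λ = (6.626×10⁻³⁴)(2.998×10⁸)/(340×10⁻⁹) = 5.843×10⁻¹⁹ J.
Energy delivered: (4.20 W)(81.5 s) = 342.3 J.
Photons incident: 342.3 / 5.843×10⁻¹⁹ = 5.858×10²⁰, i.e. 5.858×10²⁰/6.022×10²³ = 9.728×10⁻⁴ mol.
Fraction absorbed: 1 − 10^(−1.12) = 0.9241.
Photons absorbed: 0.9241 × 9.728×10⁻⁴ = 8.990×10⁻⁴ mol.
Product formed: 0.38 × 8.990×10⁻⁴ = 3.416×10⁻⁴ mol.
Rate: 3.416×10⁻⁴ / 81.5 s = 4.2×10⁻⁶ mol s⁻¹.

4.2×10⁻⁶ mol s⁻¹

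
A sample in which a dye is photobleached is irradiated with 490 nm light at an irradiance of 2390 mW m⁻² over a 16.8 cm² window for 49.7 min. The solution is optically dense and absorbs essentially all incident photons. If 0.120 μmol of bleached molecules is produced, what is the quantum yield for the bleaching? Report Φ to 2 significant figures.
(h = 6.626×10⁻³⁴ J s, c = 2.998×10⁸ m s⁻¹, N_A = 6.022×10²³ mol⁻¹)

Φ = 0.0024

Product: 0.120 μmol = 1.20×10⁻⁷ mol.
Photon energy at 490 nm: hc/λ = (6.626×10⁻³⁴)(2.998×10⁸)/(490×10⁻⁹) = 4.054×10⁻¹⁹ J.
Energy delivered: (2390 mW m⁻²)(16.8×10⁻⁴ m²)(2982 s) = 11.97 J.
Photons incident: 11.97 / 4.054×10⁻¹⁹ = 2.953×10¹⁹, i.e. 2.953×10¹⁹/6.022×10²³ = 4.904×10⁻⁵ mol.
Φ = 1.20×10⁻⁷ mol / 4.904×10⁻⁵ mol photons = 0.0024.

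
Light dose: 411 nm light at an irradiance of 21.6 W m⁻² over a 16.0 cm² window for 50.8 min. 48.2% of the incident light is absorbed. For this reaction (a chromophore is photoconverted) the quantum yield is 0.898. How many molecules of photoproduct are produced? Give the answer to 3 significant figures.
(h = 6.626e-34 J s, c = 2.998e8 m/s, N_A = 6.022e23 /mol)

Photon energy at 411 nm: hc/λ = (6.626e-34)(2.998e8)/(411e-9) = 4.833e-19 J.
Energy delivered: (21.6 W m⁻²)(16.0e-4 m²)(3048 s) = 105.3 J.
Photons incident: 105.3 / 4.833e-19 = 2.179e20, i.e. 2.179e20/6.022e23 = 3.618e-4 mol.
Photons absorbed: 0.482 × 3.618e-4 = 1.744e-4 mol.
Product: Φ × n_abs = 0.898 × 1.744e-4 = 1.566e-4 mol.
As a count: 1.566e-4 × 6.022e23 = 9.43e19.

9.43e19 molecules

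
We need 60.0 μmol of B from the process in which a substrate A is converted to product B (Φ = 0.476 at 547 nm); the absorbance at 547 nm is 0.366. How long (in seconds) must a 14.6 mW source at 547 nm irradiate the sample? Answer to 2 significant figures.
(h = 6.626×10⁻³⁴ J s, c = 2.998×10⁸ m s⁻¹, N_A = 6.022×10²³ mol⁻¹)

Product: 60.0 μmol = 6.00×10⁻⁵ mol.
Photons that must be absorbed: 6.00×10⁻⁵ / 0.476 = 1.261×10⁻⁴ mol.
Fraction absorbed: 1 − 10^(−0.366) = 0.5695.
Incident photons needed: 1.261×10⁻⁴ / 0.5695 = 2.214×10⁻⁴ mol.
Photon energy: hc/λ = 3.632×10⁻¹⁹ J; per mole, 2.187×10⁵ J mol⁻¹.
Energy required: 2.214×10⁻⁴ × 2.187×10⁵ = 48.42 J.
Time: 48.42 J / 0.0146 W = 3300 s.

t ≈ 3300 s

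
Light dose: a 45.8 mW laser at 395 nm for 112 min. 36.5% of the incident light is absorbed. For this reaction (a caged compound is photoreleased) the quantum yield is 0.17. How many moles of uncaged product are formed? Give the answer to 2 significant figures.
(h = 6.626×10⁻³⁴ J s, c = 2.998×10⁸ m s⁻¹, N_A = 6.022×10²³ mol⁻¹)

Photon energy at 395 nm: hc/λ = (6.626×10⁻³⁴)(2.998×10⁸)/(395×10⁻⁹) = 5.029×10⁻¹⁹ J.
Energy delivered: (45.8 mW)(6720 s) = 307.8 J.
Photons incident: 307.8 / 5.029×10⁻¹⁹ = 6.121×10²⁰, i.e. 6.121×10²⁰/6.022×10²³ = 0.001016 mol.
Photons absorbed: 0.365 × 0.001016 = 3.708×10⁻⁴ mol.
Product: Φ × n_abs = 0.17 × 3.708×10⁻⁴ = 6.304×10⁻⁵ mol.

6.3×10⁻⁵ mol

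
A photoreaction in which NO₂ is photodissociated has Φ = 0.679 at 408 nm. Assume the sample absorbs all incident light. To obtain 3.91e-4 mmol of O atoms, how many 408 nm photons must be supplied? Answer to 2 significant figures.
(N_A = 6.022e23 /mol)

3.5e17 photons

Product: 3.91e-4 mmol = 3.91e-7 mol.
Photons that must be absorbed: 3.91e-7 / 0.679 = 5.758e-7 mol.
Photon count: 5.758e-7 × 6.022e23 = 3.5e17.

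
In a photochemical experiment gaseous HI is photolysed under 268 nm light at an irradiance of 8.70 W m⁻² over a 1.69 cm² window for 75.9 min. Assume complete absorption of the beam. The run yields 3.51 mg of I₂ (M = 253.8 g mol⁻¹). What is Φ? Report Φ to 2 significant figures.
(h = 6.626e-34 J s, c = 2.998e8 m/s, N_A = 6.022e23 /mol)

Φ = 0.92

Product: 3.51 mg / 253.8 g mol⁻¹ = 1.383e-5 mol.
Photon energy at 268 nm: hc/λ = (6.626e-34)(2.998e8)/(268e-9) = 7.412e-19 J.
Energy delivered: (8.70 W m⁻²)(1.69e-4 m²)(4554 s) = 6.696 J.
Photons incident: 6.696 / 7.412e-19 = 9.034e18, i.e. 9.034e18/6.022e23 = 1.500e-5 mol.
Φ = 1.383e-5 mol / 1.500e-5 mol photons = 0.92.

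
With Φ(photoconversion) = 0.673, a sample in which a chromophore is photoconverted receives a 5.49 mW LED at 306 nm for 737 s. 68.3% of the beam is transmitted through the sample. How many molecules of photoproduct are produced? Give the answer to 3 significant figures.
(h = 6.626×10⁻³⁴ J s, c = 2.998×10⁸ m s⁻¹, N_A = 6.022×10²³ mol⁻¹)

Photon energy at 306 nm: hc/λ = (6.626×10⁻³⁴)(2.998×10⁸)/(306×10⁻⁹) = 6.492×10⁻¹⁹ J.
Energy delivered: (5.49 mW)(737 s) = 4.046 J.
Photons incident: 4.046 / 6.492×10⁻¹⁹ = 6.232×10¹⁸, i.e. 6.232×10¹⁸/6.022×10²³ = 1.035×10⁻⁵ mol.
Fraction absorbed: 1 − 68.3/100 = 0.3170.
Photons absorbed: 0.3170 × 1.035×10⁻⁵ = 3.281×10⁻⁶ mol.
Product: Φ × n_abs = 0.673 × 3.281×10⁻⁶ = 2.208×10⁻⁶ mol.
As a count: 2.208×10⁻⁶ × 6.022×10²³ = 1.33×10¹⁸.

1.33×10¹⁸ molecules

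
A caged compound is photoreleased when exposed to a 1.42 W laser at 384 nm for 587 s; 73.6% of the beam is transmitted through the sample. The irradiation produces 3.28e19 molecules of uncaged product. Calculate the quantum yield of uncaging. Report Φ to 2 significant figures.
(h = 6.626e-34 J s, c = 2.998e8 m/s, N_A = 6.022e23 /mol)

Product: 3.28e19 / 6.022e23 = 5.447e-5 mol.
Photon energy at 384 nm: hc/λ = (6.626e-34)(2.998e8)/(384e-9) = 5.173e-19 J.
Energy delivered: (1.42 W)(587 s) = 833.5 J.
Photons incident: 833.5 / 5.173e-19 = 1.611e21, i.e. 1.611e21/6.022e23 = 0.002675 mol.
Fraction absorbed: 1 − 73.6/100 = 0.2640.
Photons absorbed: 0.2640 × 0.002675 = 7.062e-4 mol.
Φ = 5.447e-5 mol / 7.062e-4 mol photons = 0.077.

Φ = 0.077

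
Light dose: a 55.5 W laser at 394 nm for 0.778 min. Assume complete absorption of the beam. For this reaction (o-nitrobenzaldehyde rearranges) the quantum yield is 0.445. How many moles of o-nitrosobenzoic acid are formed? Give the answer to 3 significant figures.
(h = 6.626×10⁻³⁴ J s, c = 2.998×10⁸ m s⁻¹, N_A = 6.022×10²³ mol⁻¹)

Photon energy at 394 nm: hc/λ = (6.626×10⁻³⁴)(2.998×10⁸)/(394×10⁻⁹) = 5.042×10⁻¹⁹ J.
Energy delivered: (55.5 W)(46.68 s) = 2591 J.
Photons incident: 2591 / 5.042×10⁻¹⁹ = 5.139×10²¹, i.e. 5.139×10²¹/6.022×10²³ = 0.008534 mol.
Product: Φ × n_abs = 0.445 × 0.008534 = 0.003798 mol.

0.00380 mol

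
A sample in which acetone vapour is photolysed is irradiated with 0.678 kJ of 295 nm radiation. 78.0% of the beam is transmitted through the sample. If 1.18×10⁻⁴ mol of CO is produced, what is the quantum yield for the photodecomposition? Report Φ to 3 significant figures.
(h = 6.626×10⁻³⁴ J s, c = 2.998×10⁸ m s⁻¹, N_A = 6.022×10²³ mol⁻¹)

Φ = 0.321

Photon energy at 295 nm: hc/λ = (6.626×10⁻³⁴)(2.998×10⁸)/(295×10⁻⁹) = 6.734×10⁻¹⁹ J.
Incident energy: 0.678 kJ = 678 J.
Photons incident: 678 / 6.734×10⁻¹⁹ = 1.007×10²¹, i.e. 1.007×10²¹/6.022×10²³ = 0.001672 mol.
Fraction absorbed: 1 − 78.0/100 = 0.2200.
Photons absorbed: 0.2200 × 0.001672 = 3.678×10⁻⁴ mol.
Φ = 1.18×10⁻⁴ mol / 3.678×10⁻⁴ mol photons = 0.321.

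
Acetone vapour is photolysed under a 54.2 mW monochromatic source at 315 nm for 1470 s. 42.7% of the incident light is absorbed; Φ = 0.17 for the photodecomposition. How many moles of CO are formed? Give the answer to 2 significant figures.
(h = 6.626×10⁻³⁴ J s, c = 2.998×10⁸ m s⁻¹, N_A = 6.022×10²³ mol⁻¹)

Photon energy at 315 nm: hc/λ = (6.626×10⁻³⁴)(2.998×10⁸)/(315×10⁻⁹) = 6.306×10⁻¹⁹ J.
Energy delivered: (54.2 mW)(1470 s) = 79.67 J.
Photons incident: 79.67 / 6.306×10⁻¹⁹ = 1.263×10²⁰, i.e. 1.263×10²⁰/6.022×10²³ = 2.097×10⁻⁴ mol.
Photons absorbed: 0.427 × 2.097×10⁻⁴ = 8.954×10⁻⁵ mol.
Product: Φ × n_abs = 0.17 × 8.954×10⁻⁵ = 1.522×10⁻⁵ mol.

1.5×10⁻⁵ mol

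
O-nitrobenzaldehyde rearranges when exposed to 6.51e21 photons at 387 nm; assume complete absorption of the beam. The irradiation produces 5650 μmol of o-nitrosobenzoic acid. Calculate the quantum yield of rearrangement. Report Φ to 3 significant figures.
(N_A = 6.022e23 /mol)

Product: 5650 μmol = 0.00565 mol.
Moles of photons: 6.51e21 / 6.022e23 = 0.01081 mol.
Φ = 0.00565 mol / 0.01081 mol photons = 0.523.

Φ = 0.523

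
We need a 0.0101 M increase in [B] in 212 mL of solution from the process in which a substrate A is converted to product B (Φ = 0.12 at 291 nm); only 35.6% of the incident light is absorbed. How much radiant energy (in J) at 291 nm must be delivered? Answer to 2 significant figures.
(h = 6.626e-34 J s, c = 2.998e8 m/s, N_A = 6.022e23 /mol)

Product: (0.0101 M)(0.212 L) = 0.002141 mol.
Photons that must be absorbed: 0.002141 / 0.12 = 0.01784 mol.
Incident photons needed: 0.01784 / 0.356 = 0.05011 mol.
Photon energy: hc/λ = 6.826e-19 J; per mole, 4.111e5 J mol⁻¹.
Energy required: 0.05011 × 4.111e5 = 2.1e4 J.

2.1e4 J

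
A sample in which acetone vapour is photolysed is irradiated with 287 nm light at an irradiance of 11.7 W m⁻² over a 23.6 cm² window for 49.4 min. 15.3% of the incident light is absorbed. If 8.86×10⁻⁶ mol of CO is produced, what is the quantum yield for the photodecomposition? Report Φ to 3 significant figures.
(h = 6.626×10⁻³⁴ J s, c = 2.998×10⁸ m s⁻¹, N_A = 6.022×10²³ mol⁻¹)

Photon energy at 287 nm: hc/λ = (6.626×10⁻³⁴)(2.998×10⁸)/(287×10⁻⁹) = 6.922×10⁻¹⁹ J.
Energy delivered: (11.7 W m⁻²)(23.6×10⁻⁴ m²)(2964 s) = 81.84 J.
Photons incident: 81.84 / 6.922×10⁻¹⁹ = 1.182×10²⁰, i.e. 1.182×10²⁰/6.022×10²³ = 1.963×10⁻⁴ mol.
Photons absorbed: 0.153 × 1.963×10⁻⁴ = 3.003×10⁻⁵ mol.
Φ = 8.86×10⁻⁶ mol / 3.003×10⁻⁵ mol photons = 0.295.

Φ = 0.295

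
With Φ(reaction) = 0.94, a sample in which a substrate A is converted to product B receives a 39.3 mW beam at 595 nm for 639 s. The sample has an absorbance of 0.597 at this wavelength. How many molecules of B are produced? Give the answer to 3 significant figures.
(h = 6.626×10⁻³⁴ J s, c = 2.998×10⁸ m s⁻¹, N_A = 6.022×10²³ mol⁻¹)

Photon energy at 595 nm: hc/λ = (6.626×10⁻³⁴)(2.998×10⁸)/(595×10⁻⁹) = 3.339×10⁻¹⁹ J.
Energy delivered: (39.3 mW)(639 s) = 25.11 J.
Photons incident: 25.11 / 3.339×10⁻¹⁹ = 7.520×10¹⁹, i.e. 7.520×10¹⁹/6.022×10²³ = 1.249×10⁻⁴ mol.
Fraction absorbed: 1 − 10^(−0.597) = 0.7471.
Photons absorbed: 0.7471 × 1.249×10⁻⁴ = 9.331×10⁻⁵ mol.
Product: Φ × n_abs = 0.94 × 9.331×10⁻⁵ = 8.771×10⁻⁵ mol.
As a count: 8.771×10⁻⁵ × 6.022×10²³ = 5.28×10¹⁹.

5.28×10¹⁹ molecules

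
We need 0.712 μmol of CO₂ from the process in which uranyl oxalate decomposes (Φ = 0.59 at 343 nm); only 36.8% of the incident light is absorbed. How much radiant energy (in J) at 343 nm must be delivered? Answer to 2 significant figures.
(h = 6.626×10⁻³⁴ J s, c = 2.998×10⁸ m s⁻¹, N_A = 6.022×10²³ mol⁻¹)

Product: 0.712 μmol = 7.12×10⁻⁷ mol.
Photons that must be absorbed: 7.12×10⁻⁷ / 0.59 = 1.207×10⁻⁶ mol.
Incident photons needed: 1.207×10⁻⁶ / 0.368 = 3.280×10⁻⁶ mol.
Photon energy: hc/λ = 5.791×10⁻¹⁹ J; per mole, 3.487×10⁵ J mol⁻¹.
Energy required: 3.280×10⁻⁶ × 3.487×10⁵ = 1.1 J.

1.1 J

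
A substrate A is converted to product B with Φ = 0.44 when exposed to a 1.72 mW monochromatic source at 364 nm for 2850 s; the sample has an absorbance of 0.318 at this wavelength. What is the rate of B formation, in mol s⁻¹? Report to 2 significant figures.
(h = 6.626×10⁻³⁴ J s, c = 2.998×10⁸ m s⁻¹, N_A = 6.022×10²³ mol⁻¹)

1.2×10⁻⁹ mol s⁻¹

Photon energy at 364 nm: hc/λ = (6.626×10⁻³⁴)(2.998×10⁸)/(364×10⁻⁹) = 5.457×10⁻¹⁹ J.
Energy delivered: (1.72 mW)(2850 s) = 4.902 J.
Photons incident: 4.902 / 5.457×10⁻¹⁹ = 8.983×10¹⁸, i.e. 8.983×10¹⁸/6.022×10²³ = 1.492×10⁻⁵ mol.
Fraction absorbed: 1 − 10^(−0.318) = 0.5192.
Photons absorbed: 0.5192 × 1.492×10⁻⁵ = 7.746×10⁻⁶ mol.
Product formed: 0.44 × 7.746×10⁻⁶ = 3.408×10⁻⁶ mol.
Rate: 3.408×10⁻⁶ / 2850 s = 1.2×10⁻⁹ mol s⁻¹.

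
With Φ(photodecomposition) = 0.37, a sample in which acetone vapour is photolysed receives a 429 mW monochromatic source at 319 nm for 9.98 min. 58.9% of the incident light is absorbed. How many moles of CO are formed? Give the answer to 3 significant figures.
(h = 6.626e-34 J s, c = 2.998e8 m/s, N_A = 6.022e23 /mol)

Photon energy at 319 nm: hc/λ = (6.626e-34)(2.998e8)/(319e-9) = 6.227e-19 J.
Energy delivered: (429 mW)(598.8 s) = 256.9 J.
Photons incident: 256.9 / 6.227e-19 = 4.126e20, i.e. 4.126e20/6.022e23 = 6.852e-4 mol.
Photons absorbed: 0.589 × 6.852e-4 = 4.036e-4 mol.
Product: Φ × n_abs = 0.37 × 4.036e-4 = 1.493e-4 mol.

1.49e-4 mol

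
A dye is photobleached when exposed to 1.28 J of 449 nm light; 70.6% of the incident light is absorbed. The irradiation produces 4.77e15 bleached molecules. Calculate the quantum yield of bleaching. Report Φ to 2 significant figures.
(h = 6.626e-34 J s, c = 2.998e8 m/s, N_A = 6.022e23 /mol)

Product: 4.77e15 / 6.022e23 = 7.921e-9 mol.
Photon energy at 449 nm: hc/λ = (6.626e-34)(2.998e8)/(449e-9) = 4.424e-19 J.
Photons incident: 1.28 / 4.424e-19 = 2.893e18, i.e. 2.893e18/6.022e23 = 4.804e-6 mol.
Photons absorbed: 0.706 × 4.804e-6 = 3.392e-6 mol.
Φ = 7.921e-9 mol / 3.392e-6 mol photons = 0.0023.

Φ = 0.0023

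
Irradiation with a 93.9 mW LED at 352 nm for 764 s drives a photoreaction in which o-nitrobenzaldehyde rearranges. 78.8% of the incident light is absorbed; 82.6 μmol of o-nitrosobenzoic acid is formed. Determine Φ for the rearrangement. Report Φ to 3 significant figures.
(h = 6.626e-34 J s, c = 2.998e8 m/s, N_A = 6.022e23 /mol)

Φ = 0.497

Product: 82.6 μmol = 8.26e-5 mol.
Photon energy at 352 nm: hc/λ = (6.626e-34)(2.998e8)/(352e-9) = 5.643e-19 J.
Energy delivered: (93.9 mW)(764 s) = 71.74 J.
Photons incident: 71.74 / 5.643e-19 = 1.271e20, i.e. 1.271e20/6.022e23 = 2.111e-4 mol.
Photons absorbed: 0.788 × 2.111e-4 = 1.663e-4 mol.
Φ = 8.26e-5 mol / 1.663e-4 mol photons = 0.497.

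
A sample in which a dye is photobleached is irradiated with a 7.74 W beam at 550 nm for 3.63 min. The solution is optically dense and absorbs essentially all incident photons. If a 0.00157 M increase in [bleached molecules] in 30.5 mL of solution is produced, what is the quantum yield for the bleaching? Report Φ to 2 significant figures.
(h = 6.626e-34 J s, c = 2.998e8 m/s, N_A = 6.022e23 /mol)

Product: (0.00157 M)(0.0305 L) = 4.789e-5 mol.
Photon energy at 550 nm: hc/λ = (6.626e-34)(2.998e8)/(550e-9) = 3.612e-19 J.
Energy delivered: (7.74 W)(217.8 s) = 1686 J.
Photons incident: 1686 / 3.612e-19 = 4.668e21, i.e. 4.668e21/6.022e23 = 0.007752 mol.
Φ = 4.789e-5 mol / 0.007752 mol photons = 0.0062.

Φ = 0.0062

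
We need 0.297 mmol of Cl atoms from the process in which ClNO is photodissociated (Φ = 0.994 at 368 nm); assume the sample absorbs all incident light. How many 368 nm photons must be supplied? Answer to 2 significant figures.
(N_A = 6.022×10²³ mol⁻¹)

1.8×10²⁰ photons

Product: 0.297 mmol = 2.97×10⁻⁴ mol.
Photons that must be absorbed: 2.97×10⁻⁴ / 0.994 = 2.988×10⁻⁴ mol.
Photon count: 2.988×10⁻⁴ × 6.022×10²³ = 1.8×10²⁰.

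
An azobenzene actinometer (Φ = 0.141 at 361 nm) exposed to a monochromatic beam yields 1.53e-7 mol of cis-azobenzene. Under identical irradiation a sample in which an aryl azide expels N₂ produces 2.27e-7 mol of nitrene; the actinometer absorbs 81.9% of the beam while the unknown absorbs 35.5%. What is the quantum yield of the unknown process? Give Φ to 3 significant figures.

Photons absorbed by the actinometer: 1.53e-7 / 0.141 = 1.085e-6 mol.
Incident flux: 1.085e-6 / 0.819 = 1.325e-6 einstein.
Absorbed by unknown: 0.355 × 1.325e-6 = 4.704e-7 mol.
Φ(unknown) = 2.27e-7 / 4.704e-7 = 0.483.

Φ = 0.483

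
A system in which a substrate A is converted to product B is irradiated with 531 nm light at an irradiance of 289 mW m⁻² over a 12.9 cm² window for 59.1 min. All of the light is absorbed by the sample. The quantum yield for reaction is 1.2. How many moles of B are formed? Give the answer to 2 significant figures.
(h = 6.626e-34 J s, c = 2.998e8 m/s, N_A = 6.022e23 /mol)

Photon energy at 531 nm: hc/λ = (6.626e-34)(2.998e8)/(531e-9) = 3.741e-19 J.
Energy delivered: (289 mW m⁻²)(12.9e-4 m²)(3546 s) = 1.322 J.
Photons incident: 1.322 / 3.741e-19 = 3.534e18, i.e. 3.534e18/6.022e23 = 5.868e-6 mol.
Product: Φ × n_abs = 1.2 × 5.868e-6 = 7.042e-6 mol.

7.0e-6 mol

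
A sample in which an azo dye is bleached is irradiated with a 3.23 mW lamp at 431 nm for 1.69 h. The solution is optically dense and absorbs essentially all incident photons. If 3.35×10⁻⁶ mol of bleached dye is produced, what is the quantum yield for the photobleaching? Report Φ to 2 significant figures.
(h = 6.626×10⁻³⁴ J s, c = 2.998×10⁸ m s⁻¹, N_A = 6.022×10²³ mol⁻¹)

Φ = 0.047

Photon energy at 431 nm: hc/λ = (6.626×10⁻³⁴)(2.998×10⁸)/(431×10⁻⁹) = 4.609×10⁻¹⁹ J.
Energy delivered: (3.23 mW)(6084 s) = 19.65 J.
Photons incident: 19.65 / 4.609×10⁻¹⁹ = 4.263×10¹⁹, i.e. 4.263×10¹⁹/6.022×10²³ = 7.079×10⁻⁵ mol.
Φ = 3.35×10⁻⁶ mol / 7.079×10⁻⁵ mol photons = 0.047.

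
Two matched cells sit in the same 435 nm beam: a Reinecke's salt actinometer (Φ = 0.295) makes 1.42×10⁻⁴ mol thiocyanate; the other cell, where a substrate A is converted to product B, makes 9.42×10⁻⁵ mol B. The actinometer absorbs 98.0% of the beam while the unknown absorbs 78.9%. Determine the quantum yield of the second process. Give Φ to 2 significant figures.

Photons absorbed by the actinometer: 1.42×10⁻⁴ / 0.295 = 4.814×10⁻⁴ mol.
Incident flux: 4.814×10⁻⁴ / 0.980 = 4.912×10⁻⁴ einstein.
Absorbed by unknown: 0.789 × 4.912×10⁻⁴ = 3.876×10⁻⁴ mol.
Φ(unknown) = 9.42×10⁻⁵ / 3.876×10⁻⁴ = 0.24.

Φ = 0.24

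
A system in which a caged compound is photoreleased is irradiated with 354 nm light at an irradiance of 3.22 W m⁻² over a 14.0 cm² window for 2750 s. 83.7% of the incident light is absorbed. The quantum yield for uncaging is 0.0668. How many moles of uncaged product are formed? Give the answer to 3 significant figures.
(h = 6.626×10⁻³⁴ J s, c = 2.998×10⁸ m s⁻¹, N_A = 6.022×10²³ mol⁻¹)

Photon energy at 354 nm: hc/λ = (6.626×10⁻³⁴)(2.998×10⁸)/(354×10⁻⁹) = 5.612×10⁻¹⁹ J.
Energy delivered: (3.22 W m⁻²)(14.0×10⁻⁴ m²)(2750 s) = 12.40 J.
Photons incident: 12.40 / 5.612×10⁻¹⁹ = 2.210×10¹⁹, i.e. 2.210×10¹⁹/6.022×10²³ = 3.670×10⁻⁵ mol.
Photons absorbed: 0.837 × 3.670×10⁻⁵ = 3.072×10⁻⁵ mol.
Product: Φ × n_abs = 0.0668 × 3.072×10⁻⁵ = 2.052×10⁻⁶ mol.

2.05×10⁻⁶ mol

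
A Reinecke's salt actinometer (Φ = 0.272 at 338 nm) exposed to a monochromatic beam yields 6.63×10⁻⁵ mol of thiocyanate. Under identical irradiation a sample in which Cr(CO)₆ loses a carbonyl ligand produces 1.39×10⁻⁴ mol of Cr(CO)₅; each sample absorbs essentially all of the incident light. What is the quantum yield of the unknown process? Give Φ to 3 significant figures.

Φ = 0.570

Photons absorbed by the actinometer: 6.63×10⁻⁵ / 0.272 = 2.438×10⁻⁴ mol.
Φ(unknown) = 1.39×10⁻⁴ / 2.438×10⁻⁴ = 0.570.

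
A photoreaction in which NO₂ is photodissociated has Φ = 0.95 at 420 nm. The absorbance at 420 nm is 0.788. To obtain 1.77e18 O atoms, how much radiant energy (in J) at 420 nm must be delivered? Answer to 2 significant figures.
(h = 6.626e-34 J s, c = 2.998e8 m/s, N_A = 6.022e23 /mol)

Product: 1.77e18 / 6.022e23 = 2.939e-6 mol.
Photons that must be absorbed: 2.939e-6 / 0.95 = 3.094e-6 mol.
Fraction absorbed: 1 − 10^(−0.788) = 0.8371.
Incident photons needed: 3.094e-6 / 0.8371 = 3.696e-6 mol.
Photon energy: hc/λ = 4.730e-19 J; per mole, 2.848e5 J mol⁻¹.
Energy required: 3.696e-6 × 2.848e5 = 1.1 J.

1.1 J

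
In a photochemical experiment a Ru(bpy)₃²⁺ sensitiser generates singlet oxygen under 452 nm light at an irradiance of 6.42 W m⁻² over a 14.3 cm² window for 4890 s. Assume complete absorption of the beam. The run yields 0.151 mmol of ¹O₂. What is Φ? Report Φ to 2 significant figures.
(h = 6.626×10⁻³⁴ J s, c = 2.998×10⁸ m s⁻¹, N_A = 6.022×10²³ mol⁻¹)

Product: 0.151 mmol = 1.51×10⁻⁴ mol.
Photon energy at 452 nm: hc/λ = (6.626×10⁻³⁴)(2.998×10⁸)/(452×10⁻⁹) = 4.395×10⁻¹⁹ J.
Energy delivered: (6.42 W m⁻²)(14.3×10⁻⁴ m²)(4890 s) = 44.89 J.
Photons incident: 44.89 / 4.395×10⁻¹⁹ = 1.021×10²⁰, i.e. 1.021×10²⁰/6.022×10²³ = 1.695×10⁻⁴ mol.
Φ = 1.51×10⁻⁴ mol / 1.695×10⁻⁴ mol photons = 0.89.

Φ = 0.89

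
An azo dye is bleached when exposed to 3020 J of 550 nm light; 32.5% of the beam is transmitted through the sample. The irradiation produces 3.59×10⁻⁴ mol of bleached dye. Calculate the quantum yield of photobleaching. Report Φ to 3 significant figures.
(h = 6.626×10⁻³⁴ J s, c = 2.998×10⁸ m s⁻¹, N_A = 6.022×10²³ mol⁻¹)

Photon energy at 550 nm: hc/λ = (6.626×10⁻³⁴)(2.998×10⁸)/(550×10⁻⁹) = 3.612×10⁻¹⁹ J.
Photons incident: 3020 / 3.612×10⁻¹⁹ = 8.361×10²¹, i.e. 8.361×10²¹/6.022×10²³ = 0.01388 mol.
Fraction absorbed: 1 − 32.5/100 = 0.6750.
Photons absorbed: 0.6750 × 0.01388 = 0.009369 mol.
Φ = 3.59×10⁻⁴ mol / 0.009369 mol photons = 0.0383.

Φ = 0.0383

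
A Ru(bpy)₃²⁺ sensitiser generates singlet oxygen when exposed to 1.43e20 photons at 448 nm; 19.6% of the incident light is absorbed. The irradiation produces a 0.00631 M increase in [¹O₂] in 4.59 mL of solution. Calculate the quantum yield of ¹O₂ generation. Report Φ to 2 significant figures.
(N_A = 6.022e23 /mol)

Φ = 0.62

Product: (0.00631 M)(0.00459 L) = 2.896e-5 mol.
Moles of photons: 1.43e20 / 6.022e23 = 2.375e-4 mol.
Photons absorbed: 0.196 × 2.375e-4 = 4.655e-5 mol.
Φ = 2.896e-5 mol / 4.655e-5 mol photons = 0.62.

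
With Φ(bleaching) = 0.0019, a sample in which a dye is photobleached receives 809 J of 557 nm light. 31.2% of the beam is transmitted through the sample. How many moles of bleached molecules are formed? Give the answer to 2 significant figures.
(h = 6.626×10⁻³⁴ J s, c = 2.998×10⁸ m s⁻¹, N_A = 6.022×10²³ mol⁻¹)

4.9×10⁻⁶ mol

Photon energy at 557 nm: hc/λ = (6.626×10⁻³⁴)(2.998×10⁸)/(557×10⁻⁹) = 3.566×10⁻¹⁹ J.
Photons incident: 809 / 3.566×10⁻¹⁹ = 2.269×10²¹, i.e. 2.269×10²¹/6.022×10²³ = 0.003768 mol.
Fraction absorbed: 1 − 31.2/100 = 0.6880.
Photons absorbed: 0.6880 × 0.003768 = 0.002592 mol.
Product: Φ × n_abs = 0.0019 × 0.002592 = 4.925×10⁻⁶ mol.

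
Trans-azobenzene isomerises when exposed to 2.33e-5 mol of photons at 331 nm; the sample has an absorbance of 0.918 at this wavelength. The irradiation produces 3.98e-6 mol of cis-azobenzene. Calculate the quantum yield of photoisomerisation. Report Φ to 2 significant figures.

Φ = 0.19

Fraction absorbed: 1 − 10^(−0.918) = 0.8792.
Photons absorbed: 0.8792 × 2.33e-5 = 2.049e-5 mol.
Φ = 3.98e-6 mol / 2.049e-5 mol photons = 0.19.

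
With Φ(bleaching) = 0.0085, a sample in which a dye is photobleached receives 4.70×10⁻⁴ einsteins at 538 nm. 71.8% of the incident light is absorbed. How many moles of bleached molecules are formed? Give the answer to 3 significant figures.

Photons absorbed: 0.718 × 4.70×10⁻⁴ = 3.375×10⁻⁴ mol.
Product: Φ × n_abs = 0.0085 × 3.375×10⁻⁴ = 2.869×10⁻⁶ mol.

2.87×10⁻⁶ mol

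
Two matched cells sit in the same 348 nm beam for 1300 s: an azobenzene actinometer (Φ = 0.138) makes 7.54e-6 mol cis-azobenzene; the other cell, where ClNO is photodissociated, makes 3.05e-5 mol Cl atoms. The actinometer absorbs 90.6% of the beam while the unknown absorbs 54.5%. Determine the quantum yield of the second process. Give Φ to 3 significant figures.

Φ = 0.928

Photons absorbed by the actinometer: 7.54e-6 / 0.138 = 5.464e-5 mol.
Incident flux: 5.464e-5 / 0.906 = 6.031e-5 einstein.
Absorbed by unknown: 0.545 × 6.031e-5 = 3.287e-5 mol.
Φ(unknown) = 3.05e-5 / 3.287e-5 = 0.928.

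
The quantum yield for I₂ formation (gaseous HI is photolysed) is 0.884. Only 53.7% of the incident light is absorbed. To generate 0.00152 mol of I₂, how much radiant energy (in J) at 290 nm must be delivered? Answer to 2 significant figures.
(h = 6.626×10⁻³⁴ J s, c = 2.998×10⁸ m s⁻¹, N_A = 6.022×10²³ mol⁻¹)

Photons that must be absorbed: 0.00152 / 0.884 = 0.001719 mol.
Incident photons needed: 0.001719 / 0.537 = 0.003201 mol.
Photon energy: hc/λ = 6.850×10⁻¹⁹ J; per mole, 4.125×10⁵ J mol⁻¹.
Energy required: 0.003201 × 4.125×10⁵ = 1300 J.

1300 J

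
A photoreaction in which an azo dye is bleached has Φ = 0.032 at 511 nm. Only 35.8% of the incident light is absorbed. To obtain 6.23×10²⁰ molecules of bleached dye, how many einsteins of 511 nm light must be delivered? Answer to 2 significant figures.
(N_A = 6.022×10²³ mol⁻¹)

0.090 einstein

Product: 6.23×10²⁰ / 6.022×10²³ = 0.001035 mol.
Photons that must be absorbed: 0.001035 / 0.032 = 0.03234 mol.
Incident photons needed: 0.03234 / 0.358 = 0.09034 mol.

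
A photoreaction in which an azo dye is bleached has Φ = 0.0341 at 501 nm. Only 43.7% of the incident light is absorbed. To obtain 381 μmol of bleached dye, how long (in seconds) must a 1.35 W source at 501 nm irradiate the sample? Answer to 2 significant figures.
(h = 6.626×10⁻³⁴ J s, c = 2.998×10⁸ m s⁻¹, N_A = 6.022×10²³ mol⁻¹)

Product: 381 μmol = 3.81×10⁻⁴ mol.
Photons that must be absorbed: 3.81×10⁻⁴ / 0.0341 = 0.01117 mol.
Incident photons needed: 0.01117 / 0.437 = 0.02556 mol.
Photon energy: hc/λ = 3.965×10⁻¹⁹ J; per mole, 2.388×10⁵ J mol⁻¹.
Energy required: 0.02556 × 2.388×10⁵ = 6104 J.
Time: 6104 J / 1.35 W = 4500 s.

t ≈ 4500 s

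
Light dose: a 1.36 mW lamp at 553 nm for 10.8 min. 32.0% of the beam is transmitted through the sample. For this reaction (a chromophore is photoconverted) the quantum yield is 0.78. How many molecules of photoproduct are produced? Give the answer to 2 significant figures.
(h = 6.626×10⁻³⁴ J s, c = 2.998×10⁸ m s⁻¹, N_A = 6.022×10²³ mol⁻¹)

1.3×10¹⁸ molecules

Photon energy at 553 nm: hc/λ = (6.626×10⁻³⁴)(2.998×10⁸)/(553×10⁻⁹) = 3.592×10⁻¹⁹ J.
Energy delivered: (1.36 mW)(648 s) = 0.8813 J.
Photons incident: 0.8813 / 3.592×10⁻¹⁹ = 2.454×10¹⁸, i.e. 2.454×10¹⁸/6.022×10²³ = 4.075×10⁻⁶ mol.
Fraction absorbed: 1 − 32.0/100 = 0.6800.
Photons absorbed: 0.6800 × 4.075×10⁻⁶ = 2.771×10⁻⁶ mol.
Product: Φ × n_abs = 0.78 × 2.771×10⁻⁶ = 2.161×10⁻⁶ mol.
As a count: 2.161×10⁻⁶ × 6.022×10²³ = 1.3×10¹⁸.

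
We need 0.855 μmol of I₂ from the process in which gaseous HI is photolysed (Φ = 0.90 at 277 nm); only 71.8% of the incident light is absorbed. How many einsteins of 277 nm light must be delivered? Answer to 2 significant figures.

1.3e-6 einstein

Product: 0.855 μmol = 8.55e-7 mol.
Photons that must be absorbed: 8.55e-7 / 0.90 = 9.500e-7 mol.
Incident photons needed: 9.500e-7 / 0.718 = 1.323e-6 mol.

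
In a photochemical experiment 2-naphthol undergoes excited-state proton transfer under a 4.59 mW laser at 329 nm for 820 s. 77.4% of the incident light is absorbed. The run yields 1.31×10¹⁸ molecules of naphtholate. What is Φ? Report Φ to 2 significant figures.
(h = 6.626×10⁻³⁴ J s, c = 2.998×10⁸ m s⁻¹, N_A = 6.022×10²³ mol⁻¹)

Product: 1.31×10¹⁸ / 6.022×10²³ = 2.175×10⁻⁶ mol.
Photon energy at 329 nm: hc/λ = (6.626×10⁻³⁴)(2.998×10⁸)/(329×10⁻⁹) = 6.038×10⁻¹⁹ J.
Energy delivered: (4.59 mW)(820 s) = 3.764 J.
Photons incident: 3.764 / 6.038×10⁻¹⁹ = 6.234×10¹⁸, i.e. 6.234×10¹⁸/6.022×10²³ = 1.035×10⁻⁵ mol.
Photons absorbed: 0.774 × 1.035×10⁻⁵ = 8.011×10⁻⁶ mol.
Φ = 2.175×10⁻⁶ mol / 8.011×10⁻⁶ mol photons = 0.27.

Φ = 0.27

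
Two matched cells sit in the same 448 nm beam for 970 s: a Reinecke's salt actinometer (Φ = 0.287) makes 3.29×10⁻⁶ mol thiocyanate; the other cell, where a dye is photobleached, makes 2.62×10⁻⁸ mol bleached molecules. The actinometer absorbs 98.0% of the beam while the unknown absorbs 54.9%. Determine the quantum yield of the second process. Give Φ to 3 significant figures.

Photons absorbed by the actinometer: 3.29×10⁻⁶ / 0.287 = 1.146×10⁻⁵ mol.
Incident flux: 1.146×10⁻⁵ / 0.980 = 1.169×10⁻⁵ einstein.
Absorbed by unknown: 0.549 × 1.169×10⁻⁵ = 6.418×10⁻⁶ mol.
Φ(unknown) = 2.62×10⁻⁸ / 6.418×10⁻⁶ = 0.00408.

Φ = 0.00408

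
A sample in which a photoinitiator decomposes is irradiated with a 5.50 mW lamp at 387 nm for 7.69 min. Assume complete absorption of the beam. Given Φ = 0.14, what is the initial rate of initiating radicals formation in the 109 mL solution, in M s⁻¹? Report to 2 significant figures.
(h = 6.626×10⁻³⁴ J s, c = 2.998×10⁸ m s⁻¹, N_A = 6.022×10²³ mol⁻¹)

2.3×10⁻⁸ M s⁻¹

Photon energy at 387 nm: hc/λ = (6.626×10⁻³⁴)(2.998×10⁸)/(387×10⁻⁹) = 5.133×10⁻¹⁹ J.
Energy delivered: (5.50 mW)(461.4 s) = 2.538 J.
Photons incident: 2.538 / 5.133×10⁻¹⁹ = 4.944×10¹⁸, i.e. 4.944×10¹⁸/6.022×10²³ = 8.210×10⁻⁶ mol.
Product formed: 0.14 × 8.210×10⁻⁶ = 1.149×10⁻⁶ mol.
Rate: 1.149×10⁻⁶ mol / (461.4 s × 0.109 L) = 2.3×10⁻⁸ M s⁻¹.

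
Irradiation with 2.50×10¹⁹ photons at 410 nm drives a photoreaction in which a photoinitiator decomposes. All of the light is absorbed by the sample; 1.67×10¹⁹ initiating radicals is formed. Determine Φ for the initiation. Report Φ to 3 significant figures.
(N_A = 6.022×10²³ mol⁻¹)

Φ = 0.668

Product: 1.67×10¹⁹ / 6.022×10²³ = 2.773×10⁻⁵ mol.
Moles of photons: 2.50×10¹⁹ / 6.022×10²³ = 4.151×10⁻⁵ mol.
Φ = 2.773×10⁻⁵ mol / 4.151×10⁻⁵ mol photons = 0.668.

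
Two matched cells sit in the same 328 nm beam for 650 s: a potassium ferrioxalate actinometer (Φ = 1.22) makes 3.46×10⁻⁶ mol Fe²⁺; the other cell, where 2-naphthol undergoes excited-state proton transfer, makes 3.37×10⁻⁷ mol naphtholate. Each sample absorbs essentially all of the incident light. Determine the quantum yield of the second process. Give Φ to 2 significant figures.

Photons absorbed by the actinometer: 3.46×10⁻⁶ / 1.22 = 2.836×10⁻⁶ mol.
Φ(unknown) = 3.37×10⁻⁷ / 2.836×10⁻⁶ = 0.12.

Φ = 0.12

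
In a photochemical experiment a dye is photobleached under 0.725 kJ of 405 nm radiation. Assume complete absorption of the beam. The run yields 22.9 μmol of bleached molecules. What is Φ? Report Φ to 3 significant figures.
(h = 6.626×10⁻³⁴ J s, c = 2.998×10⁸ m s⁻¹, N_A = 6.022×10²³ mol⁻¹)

Φ = 0.00933

Product: 22.9 μmol = 2.29×10⁻⁵ mol.
Photon energy at 405 nm: hc/λ = (6.626×10⁻³⁴)(2.998×10⁸)/(405×10⁻⁹) = 4.905×10⁻¹⁹ J.
Incident energy: 0.725 kJ = 725 J.
Photons incident: 725 / 4.905×10⁻¹⁹ = 1.478×10²¹, i.e. 1.478×10²¹/6.022×10²³ = 0.002454 mol.
Φ = 2.29×10⁻⁵ mol / 0.002454 mol photons = 0.00933.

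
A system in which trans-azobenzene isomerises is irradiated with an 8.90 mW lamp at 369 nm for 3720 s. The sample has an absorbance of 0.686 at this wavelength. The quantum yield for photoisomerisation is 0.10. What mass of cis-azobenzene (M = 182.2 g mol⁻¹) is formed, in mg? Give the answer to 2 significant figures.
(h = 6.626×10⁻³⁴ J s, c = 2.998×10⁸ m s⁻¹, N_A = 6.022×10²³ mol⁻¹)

1.5 mg

Photon energy at 369 nm: hc/λ = (6.626×10⁻³⁴)(2.998×10⁸)/(369×10⁻⁹) = 5.383×10⁻¹⁹ J.
Energy delivered: (8.90 mW)(3720 s) = 33.11 J.
Photons incident: 33.11 / 5.383×10⁻¹⁹ = 6.151×10¹⁹, i.e. 6.151×10¹⁹/6.022×10²³ = 1.021×10⁻⁴ mol.
Fraction absorbed: 1 − 10^(−0.686) = 0.7939.
Photons absorbed: 0.7939 × 1.021×10⁻⁴ = 8.106×10⁻⁵ mol.
Product: Φ × n_abs = 0.10 × 8.106×10⁻⁵ = 8.106×10⁻⁶ mol.
Mass: 8.106×10⁻⁶ × 182.2 = 0.001477 g = 1.5 mg.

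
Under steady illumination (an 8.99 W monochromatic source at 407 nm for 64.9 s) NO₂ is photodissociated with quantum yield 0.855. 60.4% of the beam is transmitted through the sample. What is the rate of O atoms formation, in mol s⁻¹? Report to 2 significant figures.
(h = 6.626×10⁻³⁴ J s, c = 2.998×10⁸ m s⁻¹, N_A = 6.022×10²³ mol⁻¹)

Photon energy at 407 nm: hc/λ = (6.626×10⁻³⁴)(2.998×10⁸)/(407×10⁻⁹) = 4.881×10⁻¹⁹ J.
Energy delivered: (8.99 W)(64.9 s) = 583.5 J.
Photons incident: 583.5 / 4.881×10⁻¹⁹ = 1.195×10²¹, i.e. 1.195×10²¹/6.022×10²³ = 0.001984 mol.
Fraction absorbed: 1 − 60.4/100 = 0.3960.
Photons absorbed: 0.3960 × 0.001984 = 7.857×10⁻⁴ mol.
Product formed: 0.855 × 7.857×10⁻⁴ = 6.718×10⁻⁴ mol.
Rate: 6.718×10⁻⁴ / 64.9 s = 1.0×10⁻⁵ mol s⁻¹.

1.0×10⁻⁵ mol s⁻¹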